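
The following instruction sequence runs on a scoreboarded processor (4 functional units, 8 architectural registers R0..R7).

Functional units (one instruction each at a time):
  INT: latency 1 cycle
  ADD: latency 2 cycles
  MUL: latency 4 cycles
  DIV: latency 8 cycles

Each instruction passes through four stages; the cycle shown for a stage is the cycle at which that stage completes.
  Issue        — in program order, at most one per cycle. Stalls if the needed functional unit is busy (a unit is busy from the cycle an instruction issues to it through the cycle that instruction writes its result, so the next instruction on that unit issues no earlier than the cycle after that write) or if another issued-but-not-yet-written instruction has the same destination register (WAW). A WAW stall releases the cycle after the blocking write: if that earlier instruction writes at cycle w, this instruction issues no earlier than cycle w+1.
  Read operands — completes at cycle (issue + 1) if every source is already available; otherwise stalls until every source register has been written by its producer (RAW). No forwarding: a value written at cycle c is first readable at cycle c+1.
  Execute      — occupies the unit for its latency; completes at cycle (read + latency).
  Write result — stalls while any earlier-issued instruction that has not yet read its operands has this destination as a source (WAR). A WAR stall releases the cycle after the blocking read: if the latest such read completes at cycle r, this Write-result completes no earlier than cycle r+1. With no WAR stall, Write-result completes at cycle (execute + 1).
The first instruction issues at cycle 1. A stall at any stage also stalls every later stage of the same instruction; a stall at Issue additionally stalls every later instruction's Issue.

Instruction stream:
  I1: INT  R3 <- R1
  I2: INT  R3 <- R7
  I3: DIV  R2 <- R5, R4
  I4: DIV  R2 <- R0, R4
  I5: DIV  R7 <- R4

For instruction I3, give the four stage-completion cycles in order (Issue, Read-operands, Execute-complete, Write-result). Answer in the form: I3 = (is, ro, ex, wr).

I3 = (6, 7, 15, 16)

  I1 | 1 | 2 | 3 | 4
  I2 | 5 | 6 | 7 | 8   struct: INT busy until I1 writes@4
  I3 | 6 | 7 | 15 | 16
  I4 | 17 | 18 | 26 | 27   struct: DIV busy until I3 writes@16
  I5 | 28 | 29 | 37 | 38   struct: DIV busy until I4 writes@27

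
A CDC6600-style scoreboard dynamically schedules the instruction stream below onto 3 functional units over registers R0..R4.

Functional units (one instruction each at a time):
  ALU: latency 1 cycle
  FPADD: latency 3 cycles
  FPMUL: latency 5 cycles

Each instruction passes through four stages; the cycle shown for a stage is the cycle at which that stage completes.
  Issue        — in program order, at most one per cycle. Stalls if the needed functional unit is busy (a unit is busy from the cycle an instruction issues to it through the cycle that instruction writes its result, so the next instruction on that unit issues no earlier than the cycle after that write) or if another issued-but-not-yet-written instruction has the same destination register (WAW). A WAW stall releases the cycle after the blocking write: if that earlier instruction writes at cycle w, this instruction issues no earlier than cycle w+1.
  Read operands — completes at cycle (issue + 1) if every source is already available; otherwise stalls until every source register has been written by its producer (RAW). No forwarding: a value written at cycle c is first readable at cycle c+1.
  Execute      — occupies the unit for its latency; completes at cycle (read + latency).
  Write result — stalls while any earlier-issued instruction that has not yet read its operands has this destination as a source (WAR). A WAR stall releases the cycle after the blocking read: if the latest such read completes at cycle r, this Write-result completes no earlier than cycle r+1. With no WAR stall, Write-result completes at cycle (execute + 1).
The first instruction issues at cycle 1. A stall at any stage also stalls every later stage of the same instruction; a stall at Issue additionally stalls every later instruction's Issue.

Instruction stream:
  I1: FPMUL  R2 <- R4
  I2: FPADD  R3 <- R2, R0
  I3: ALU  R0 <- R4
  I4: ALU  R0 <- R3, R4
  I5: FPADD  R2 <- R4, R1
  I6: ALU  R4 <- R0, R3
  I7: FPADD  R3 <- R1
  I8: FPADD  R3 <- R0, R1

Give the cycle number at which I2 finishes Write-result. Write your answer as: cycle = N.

cycle = 13

1) issue 1, read 2, done 7, write 8
2) issue 2, read 9, done 12, write 13  <RAW R2: wait I1 write@8>
3) issue 3, read 4, done 5, write 10  <WAR R0: wait I2 read@9>
4) issue 11, read 14, done 15, write 16  <struct: ALU busy until I3 writes@10 / RAW R3: wait I2 write@13>
5) issue 14, read 15, done 18, write 19  <struct: FPADD busy until I2 writes@13>
6) issue 17, read 18, done 19, write 20  <struct: ALU busy until I4 writes@16>
7) issue 20, read 21, done 24, write 25  <struct: FPADD busy until I5 writes@19>
8) issue 26, read 27, done 30, write 31  <struct: FPADD busy until I7 writes@25>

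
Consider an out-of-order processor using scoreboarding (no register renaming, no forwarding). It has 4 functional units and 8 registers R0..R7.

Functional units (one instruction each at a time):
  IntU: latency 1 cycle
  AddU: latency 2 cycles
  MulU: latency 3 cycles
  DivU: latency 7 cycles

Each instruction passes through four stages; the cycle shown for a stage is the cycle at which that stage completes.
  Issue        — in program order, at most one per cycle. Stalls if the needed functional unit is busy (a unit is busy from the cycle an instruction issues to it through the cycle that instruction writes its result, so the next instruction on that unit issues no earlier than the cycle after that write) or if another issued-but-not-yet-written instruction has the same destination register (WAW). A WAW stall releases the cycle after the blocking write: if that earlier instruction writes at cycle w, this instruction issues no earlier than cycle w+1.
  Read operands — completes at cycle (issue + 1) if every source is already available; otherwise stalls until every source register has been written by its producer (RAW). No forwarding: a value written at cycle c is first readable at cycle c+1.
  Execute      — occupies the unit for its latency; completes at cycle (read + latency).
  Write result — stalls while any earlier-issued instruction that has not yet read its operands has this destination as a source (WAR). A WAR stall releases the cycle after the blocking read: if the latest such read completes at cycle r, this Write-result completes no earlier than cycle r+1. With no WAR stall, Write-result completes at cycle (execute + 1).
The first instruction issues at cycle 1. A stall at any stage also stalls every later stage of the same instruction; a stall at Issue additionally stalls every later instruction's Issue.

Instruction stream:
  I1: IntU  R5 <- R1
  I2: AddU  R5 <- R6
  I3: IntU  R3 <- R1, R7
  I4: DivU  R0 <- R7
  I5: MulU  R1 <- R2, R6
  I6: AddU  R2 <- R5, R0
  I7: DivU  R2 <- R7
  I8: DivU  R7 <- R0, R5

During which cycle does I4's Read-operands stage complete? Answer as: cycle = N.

1) issue 1, read 2, done 3, write 4
2) issue 5, read 6, done 8, write 9  <WAW R5: wait I1 write@4>
3) issue 6, read 7, done 8, write 9
4) issue 7, read 8, done 15, write 16
5) issue 8, read 9, done 12, write 13
6) issue 10, read 17, done 19, write 20  <struct: AddU busy until I2 writes@9 / RAW R0: wait I4 write@16>
7) issue 21, read 22, done 29, write 30  <WAW R2: wait I6 write@20>
8) issue 31, read 32, done 39, write 40  <struct: DivU busy until I7 writes@30>

cycle = 8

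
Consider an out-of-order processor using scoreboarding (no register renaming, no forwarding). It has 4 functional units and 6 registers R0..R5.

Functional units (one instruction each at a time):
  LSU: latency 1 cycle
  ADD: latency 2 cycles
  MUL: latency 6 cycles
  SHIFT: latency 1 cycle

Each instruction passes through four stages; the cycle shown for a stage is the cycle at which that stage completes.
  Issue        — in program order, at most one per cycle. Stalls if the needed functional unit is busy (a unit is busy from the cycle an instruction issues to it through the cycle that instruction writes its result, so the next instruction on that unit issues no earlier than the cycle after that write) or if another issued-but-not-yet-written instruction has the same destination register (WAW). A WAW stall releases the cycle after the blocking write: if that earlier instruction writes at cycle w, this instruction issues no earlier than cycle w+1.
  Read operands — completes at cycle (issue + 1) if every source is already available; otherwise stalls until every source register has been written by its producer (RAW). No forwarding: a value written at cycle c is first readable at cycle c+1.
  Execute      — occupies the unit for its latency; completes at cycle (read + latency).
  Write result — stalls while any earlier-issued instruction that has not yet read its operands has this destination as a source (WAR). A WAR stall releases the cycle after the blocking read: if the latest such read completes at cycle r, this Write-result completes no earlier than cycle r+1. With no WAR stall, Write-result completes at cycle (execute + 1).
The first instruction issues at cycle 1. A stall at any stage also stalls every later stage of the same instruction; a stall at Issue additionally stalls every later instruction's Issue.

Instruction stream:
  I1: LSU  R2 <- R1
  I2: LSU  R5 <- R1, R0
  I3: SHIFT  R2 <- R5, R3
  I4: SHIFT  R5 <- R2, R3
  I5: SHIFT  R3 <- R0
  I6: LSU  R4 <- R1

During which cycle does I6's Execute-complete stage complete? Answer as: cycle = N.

t=1  I1→LSU
t=2  I1 RO
t=3  I1 EX
t=4  I1 WR R2
t=5  I2→LSU
t=6  I2 RO; I3→SHIFT
t=7  I2 EX
t=8  I2 WR R5
t=9  I3 RO
t=10  I3 EX
t=11  I3 WR R2
t=12  I4→SHIFT
t=13  I4 RO
t=14  I4 EX
t=15  I4 WR R5
t=16  I5→SHIFT
t=17  I5 RO; I6→LSU
t=18  I5 EX; I6 RO
t=19  I5 WR R3; I6 EX
t=20  I6 WR R4

cycle = 19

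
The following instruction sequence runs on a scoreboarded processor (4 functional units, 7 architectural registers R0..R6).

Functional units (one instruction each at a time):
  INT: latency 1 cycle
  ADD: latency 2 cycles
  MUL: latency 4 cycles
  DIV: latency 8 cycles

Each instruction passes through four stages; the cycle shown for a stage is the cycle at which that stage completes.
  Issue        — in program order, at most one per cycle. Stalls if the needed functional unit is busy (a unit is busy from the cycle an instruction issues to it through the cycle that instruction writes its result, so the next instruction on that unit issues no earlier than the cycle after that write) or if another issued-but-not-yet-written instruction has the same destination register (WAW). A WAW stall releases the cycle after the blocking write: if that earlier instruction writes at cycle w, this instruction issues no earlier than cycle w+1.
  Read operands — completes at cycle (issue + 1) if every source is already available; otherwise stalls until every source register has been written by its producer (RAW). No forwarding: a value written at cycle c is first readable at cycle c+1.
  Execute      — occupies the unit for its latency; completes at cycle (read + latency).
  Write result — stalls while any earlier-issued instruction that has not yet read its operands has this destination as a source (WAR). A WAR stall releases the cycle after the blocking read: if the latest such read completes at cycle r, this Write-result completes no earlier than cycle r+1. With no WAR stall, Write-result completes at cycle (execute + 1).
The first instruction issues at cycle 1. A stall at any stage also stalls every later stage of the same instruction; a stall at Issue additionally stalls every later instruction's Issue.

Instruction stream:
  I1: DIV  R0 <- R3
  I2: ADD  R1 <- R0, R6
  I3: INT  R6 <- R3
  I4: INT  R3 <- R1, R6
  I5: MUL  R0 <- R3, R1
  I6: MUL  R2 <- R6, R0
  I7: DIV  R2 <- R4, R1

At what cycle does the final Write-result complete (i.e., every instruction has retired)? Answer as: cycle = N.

  I1 | 1 | 2 | 10 | 11
  I2 | 2 | 12 | 14 | 15   RAW R0: wait I1 write@11
  I3 | 3 | 4 | 5 | 13   WAR R6: wait I2 read@12
  I4 | 14 | 16 | 17 | 18   struct: INT busy until I3 writes@13 · RAW R1: wait I2 write@15
  I5 | 15 | 19 | 23 | 24   RAW R3: wait I4 write@18
  I6 | 25 | 26 | 30 | 31   struct: MUL busy until I5 writes@24
  I7 | 32 | 33 | 41 | 42   WAW R2: wait I6 write@31

cycle = 42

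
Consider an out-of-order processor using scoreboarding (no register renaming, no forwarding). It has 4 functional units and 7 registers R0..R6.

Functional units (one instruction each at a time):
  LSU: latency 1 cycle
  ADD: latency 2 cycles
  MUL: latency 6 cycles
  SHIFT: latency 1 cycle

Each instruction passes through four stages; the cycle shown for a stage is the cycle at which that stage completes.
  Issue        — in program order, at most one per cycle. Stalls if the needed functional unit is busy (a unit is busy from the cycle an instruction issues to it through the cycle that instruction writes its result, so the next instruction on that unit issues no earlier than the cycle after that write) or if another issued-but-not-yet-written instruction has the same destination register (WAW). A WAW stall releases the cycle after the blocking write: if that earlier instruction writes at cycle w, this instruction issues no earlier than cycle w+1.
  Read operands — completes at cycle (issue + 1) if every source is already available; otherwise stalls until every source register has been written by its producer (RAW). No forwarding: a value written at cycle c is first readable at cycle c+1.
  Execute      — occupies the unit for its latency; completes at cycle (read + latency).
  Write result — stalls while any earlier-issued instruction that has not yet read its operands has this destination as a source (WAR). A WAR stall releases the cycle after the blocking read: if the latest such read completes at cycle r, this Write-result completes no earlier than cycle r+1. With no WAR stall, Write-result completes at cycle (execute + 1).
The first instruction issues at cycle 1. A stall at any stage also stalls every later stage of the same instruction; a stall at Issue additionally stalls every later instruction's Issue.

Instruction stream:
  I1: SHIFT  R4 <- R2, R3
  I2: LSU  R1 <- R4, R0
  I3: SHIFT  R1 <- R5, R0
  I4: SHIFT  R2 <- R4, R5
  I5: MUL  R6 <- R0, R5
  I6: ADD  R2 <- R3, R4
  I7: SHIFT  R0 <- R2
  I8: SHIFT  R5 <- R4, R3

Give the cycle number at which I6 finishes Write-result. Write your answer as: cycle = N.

c1: I1 dispatched to SHIFT
c2: I1 operands ready, I2 dispatched to LSU
c3: I1 complete
c4: R4←I1
c5: I2 operands ready
c6: I2 complete
c7: R1←I2
c8: I3 dispatched to SHIFT
c9: I3 operands ready
c10: I3 complete
c11: R1←I3
c12: I4 dispatched to SHIFT
c13: I4 operands ready, I5 dispatched to MUL
c14: I4 complete, I5 operands ready
c15: R2←I4
c16: I6 dispatched to ADD
c17: I6 operands ready, I7 dispatched to SHIFT
c19: I6 complete
c20: I5 complete, R2←I6
c21: R6←I5, I7 operands ready
c22: I7 complete
c23: R0←I7
c24: I8 dispatched to SHIFT
c25: I8 operands ready
c26: I8 complete
c27: R5←I8

cycle = 20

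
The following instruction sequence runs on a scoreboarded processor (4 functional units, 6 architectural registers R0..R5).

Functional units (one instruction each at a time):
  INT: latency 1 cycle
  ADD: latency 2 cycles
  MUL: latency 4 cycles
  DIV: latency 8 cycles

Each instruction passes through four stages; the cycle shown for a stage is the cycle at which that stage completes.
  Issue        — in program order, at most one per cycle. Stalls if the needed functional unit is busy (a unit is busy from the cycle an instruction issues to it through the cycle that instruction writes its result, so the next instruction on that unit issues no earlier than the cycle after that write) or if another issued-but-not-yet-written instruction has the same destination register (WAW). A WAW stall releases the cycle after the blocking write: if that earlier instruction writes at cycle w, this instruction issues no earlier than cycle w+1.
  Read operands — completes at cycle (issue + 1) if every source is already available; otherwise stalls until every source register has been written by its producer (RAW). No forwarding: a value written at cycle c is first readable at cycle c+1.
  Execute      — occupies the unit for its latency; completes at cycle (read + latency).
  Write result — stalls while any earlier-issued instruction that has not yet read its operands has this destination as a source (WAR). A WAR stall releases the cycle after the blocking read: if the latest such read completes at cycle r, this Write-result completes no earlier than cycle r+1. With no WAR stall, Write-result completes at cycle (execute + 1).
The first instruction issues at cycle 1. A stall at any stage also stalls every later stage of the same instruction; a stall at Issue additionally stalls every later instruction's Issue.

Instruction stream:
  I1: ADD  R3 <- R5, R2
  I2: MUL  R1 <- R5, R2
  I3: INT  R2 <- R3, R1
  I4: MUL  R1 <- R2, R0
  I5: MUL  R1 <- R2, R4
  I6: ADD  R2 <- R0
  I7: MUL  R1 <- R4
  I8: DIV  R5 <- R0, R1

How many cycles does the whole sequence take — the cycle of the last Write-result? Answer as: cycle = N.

cycle = 41

t=1  I1 issues→ADD
t=2  I1 reads, I2 issues→MUL
t=3  I2 reads, I3 issues→INT
t=4  I1 exec-done
t=5  I1 writes R3
t=7  I2 exec-done
t=8  I2 writes R1
t=9  I3 reads, I4 issues→MUL
t=10  I3 exec-done
t=11  I3 writes R2
t=12  I4 reads
t=16  I4 exec-done
t=17  I4 writes R1
t=18  I5 issues→MUL
t=19  I5 reads, I6 issues→ADD
t=20  I6 reads
t=22  I6 exec-done
t=23  I5 exec-done, I6 writes R2
t=24  I5 writes R1
t=25  I7 issues→MUL
t=26  I7 reads, I8 issues→DIV
t=30  I7 exec-done
t=31  I7 writes R1
t=32  I8 reads
t=40  I8 exec-done
t=41  I8 writes R5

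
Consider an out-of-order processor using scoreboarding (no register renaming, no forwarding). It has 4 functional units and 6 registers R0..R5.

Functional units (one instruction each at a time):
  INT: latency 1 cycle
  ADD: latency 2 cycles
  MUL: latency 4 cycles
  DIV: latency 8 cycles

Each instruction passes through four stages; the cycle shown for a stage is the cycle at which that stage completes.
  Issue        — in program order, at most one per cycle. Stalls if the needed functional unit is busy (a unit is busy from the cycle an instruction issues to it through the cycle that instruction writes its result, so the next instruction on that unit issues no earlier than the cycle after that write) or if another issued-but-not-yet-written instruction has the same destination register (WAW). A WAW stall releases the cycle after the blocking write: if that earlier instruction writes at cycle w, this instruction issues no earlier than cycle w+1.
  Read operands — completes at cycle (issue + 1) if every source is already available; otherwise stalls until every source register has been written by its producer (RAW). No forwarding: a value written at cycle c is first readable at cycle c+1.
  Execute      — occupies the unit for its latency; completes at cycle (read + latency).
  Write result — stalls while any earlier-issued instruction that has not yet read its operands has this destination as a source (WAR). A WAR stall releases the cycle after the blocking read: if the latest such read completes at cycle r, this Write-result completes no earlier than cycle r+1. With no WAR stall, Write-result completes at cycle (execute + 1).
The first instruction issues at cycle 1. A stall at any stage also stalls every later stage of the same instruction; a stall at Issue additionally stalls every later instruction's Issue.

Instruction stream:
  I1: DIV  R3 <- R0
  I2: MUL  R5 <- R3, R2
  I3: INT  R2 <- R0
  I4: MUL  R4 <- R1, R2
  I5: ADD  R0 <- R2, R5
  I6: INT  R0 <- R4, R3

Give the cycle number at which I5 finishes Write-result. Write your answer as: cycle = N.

cycle = 23

1) issue 1, read 2, done 10, write 11
2) issue 2, read 12, done 16, write 17  <RAW R3: wait I1 write@11>
3) issue 3, read 4, done 5, write 13  <WAR R2: wait I2 read@12>
4) issue 18, read 19, done 23, write 24  <struct: MUL busy until I2 writes@17>
5) issue 19, read 20, done 22, write 23
6) issue 24, read 25, done 26, write 27  <WAW R0: wait I5 write@23>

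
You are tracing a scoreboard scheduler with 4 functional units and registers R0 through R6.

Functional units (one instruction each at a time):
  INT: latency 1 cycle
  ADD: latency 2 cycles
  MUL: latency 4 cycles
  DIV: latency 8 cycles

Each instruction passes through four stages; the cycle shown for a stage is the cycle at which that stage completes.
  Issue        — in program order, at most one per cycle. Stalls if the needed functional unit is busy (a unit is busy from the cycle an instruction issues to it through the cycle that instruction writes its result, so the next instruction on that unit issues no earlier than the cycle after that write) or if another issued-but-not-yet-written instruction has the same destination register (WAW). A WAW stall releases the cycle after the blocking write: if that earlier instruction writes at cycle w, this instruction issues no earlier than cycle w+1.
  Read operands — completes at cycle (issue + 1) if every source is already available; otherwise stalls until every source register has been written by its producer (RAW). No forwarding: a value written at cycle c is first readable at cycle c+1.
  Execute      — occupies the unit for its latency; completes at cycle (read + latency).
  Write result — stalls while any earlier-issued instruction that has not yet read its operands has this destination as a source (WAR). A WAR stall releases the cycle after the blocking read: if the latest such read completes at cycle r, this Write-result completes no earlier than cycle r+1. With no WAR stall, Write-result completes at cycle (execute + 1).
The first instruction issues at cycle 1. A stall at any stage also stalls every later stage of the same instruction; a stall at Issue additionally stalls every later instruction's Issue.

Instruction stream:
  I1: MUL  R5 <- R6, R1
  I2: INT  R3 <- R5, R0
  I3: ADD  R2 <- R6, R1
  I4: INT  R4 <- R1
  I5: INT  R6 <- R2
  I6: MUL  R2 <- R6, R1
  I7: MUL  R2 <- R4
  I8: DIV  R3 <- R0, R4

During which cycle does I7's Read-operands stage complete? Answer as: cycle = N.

cycle = 26

[1] I1 dispatched to MUL
[2] I1 operands ready, I2 dispatched to INT
[3] I3 dispatched to ADD
[4] I3 operands ready
[6] I1 complete, I3 complete
[7] R5←I1, R2←I3
[8] I2 operands ready
[9] I2 complete
[10] R3←I2
[11] I4 dispatched to INT
[12] I4 operands ready
[13] I4 complete
[14] R4←I4
[15] I5 dispatched to INT
[16] I5 operands ready, I6 dispatched to MUL
[17] I5 complete
[18] R6←I5
[19] I6 operands ready
[23] I6 complete
[24] R2←I6
[25] I7 dispatched to MUL
[26] I7 operands ready, I8 dispatched to DIV
[27] I8 operands ready
[30] I7 complete
[31] R2←I7
[35] I8 complete
[36] R3←I8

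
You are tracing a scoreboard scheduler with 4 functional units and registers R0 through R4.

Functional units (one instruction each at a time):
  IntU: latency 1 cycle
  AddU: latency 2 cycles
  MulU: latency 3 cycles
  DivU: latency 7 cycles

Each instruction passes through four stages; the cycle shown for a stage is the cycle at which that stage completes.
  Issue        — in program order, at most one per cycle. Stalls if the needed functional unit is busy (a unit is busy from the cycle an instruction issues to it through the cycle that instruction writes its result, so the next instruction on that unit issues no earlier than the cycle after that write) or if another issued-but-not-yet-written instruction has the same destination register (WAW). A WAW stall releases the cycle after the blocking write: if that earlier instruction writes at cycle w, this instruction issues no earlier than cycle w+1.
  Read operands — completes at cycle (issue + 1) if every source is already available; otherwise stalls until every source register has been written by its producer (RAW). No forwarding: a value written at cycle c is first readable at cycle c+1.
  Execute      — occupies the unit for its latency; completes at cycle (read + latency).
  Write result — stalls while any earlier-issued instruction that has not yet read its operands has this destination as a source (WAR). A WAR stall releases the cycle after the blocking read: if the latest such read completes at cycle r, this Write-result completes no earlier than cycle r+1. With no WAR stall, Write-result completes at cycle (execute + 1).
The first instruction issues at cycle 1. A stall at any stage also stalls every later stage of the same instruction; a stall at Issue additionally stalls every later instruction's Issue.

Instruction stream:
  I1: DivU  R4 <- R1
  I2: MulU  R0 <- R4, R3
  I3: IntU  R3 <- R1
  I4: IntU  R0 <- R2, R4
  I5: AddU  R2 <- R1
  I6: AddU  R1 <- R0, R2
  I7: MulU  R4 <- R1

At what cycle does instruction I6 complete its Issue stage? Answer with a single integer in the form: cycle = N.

cycle = 22

[1] issue I1 (DivU)
[2] I1 read-ops | issue I2 (MulU)
[3] issue I3 (IntU)
[4] I3 read-ops
[5] I3 finished on IntU
[9] I1 finished on DivU
[10] I1→R4
[11] I2 read-ops
[12] I3→R3
[14] I2 finished on MulU
[15] I2→R0
[16] issue I4 (IntU)
[17] I4 read-ops | issue I5 (AddU)
[18] I4 finished on IntU | I5 read-ops
[19] I4→R0
[20] I5 finished on AddU
[21] I5→R2
[22] issue I6 (AddU)
[23] I6 read-ops | issue I7 (MulU)
[25] I6 finished on AddU
[26] I6→R1
[27] I7 read-ops
[30] I7 finished on MulU
[31] I7→R4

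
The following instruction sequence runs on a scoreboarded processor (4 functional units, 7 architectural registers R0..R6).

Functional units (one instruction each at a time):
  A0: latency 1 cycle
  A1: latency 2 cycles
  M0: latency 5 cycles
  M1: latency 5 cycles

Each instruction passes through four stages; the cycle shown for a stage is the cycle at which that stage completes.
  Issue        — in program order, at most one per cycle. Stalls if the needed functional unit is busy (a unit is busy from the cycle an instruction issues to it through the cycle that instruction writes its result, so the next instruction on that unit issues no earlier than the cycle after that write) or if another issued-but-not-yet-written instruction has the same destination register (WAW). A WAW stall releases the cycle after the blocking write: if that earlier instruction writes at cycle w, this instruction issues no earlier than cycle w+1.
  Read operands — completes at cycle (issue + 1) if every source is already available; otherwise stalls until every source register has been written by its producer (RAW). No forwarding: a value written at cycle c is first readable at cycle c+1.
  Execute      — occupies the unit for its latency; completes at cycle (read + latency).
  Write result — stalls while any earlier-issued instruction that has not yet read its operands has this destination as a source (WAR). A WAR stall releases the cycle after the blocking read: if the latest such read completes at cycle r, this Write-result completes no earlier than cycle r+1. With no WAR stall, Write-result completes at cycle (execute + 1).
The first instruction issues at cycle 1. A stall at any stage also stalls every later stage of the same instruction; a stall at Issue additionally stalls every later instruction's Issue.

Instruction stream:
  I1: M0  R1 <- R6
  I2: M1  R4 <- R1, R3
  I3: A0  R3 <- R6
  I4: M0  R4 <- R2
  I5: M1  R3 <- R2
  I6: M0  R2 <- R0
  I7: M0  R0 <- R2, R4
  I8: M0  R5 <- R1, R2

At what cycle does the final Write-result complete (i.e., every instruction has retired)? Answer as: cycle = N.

  I1 | 1 | 2 | 7 | 8
  I2 | 2 | 9 | 14 | 15   RAW R1: wait I1 write@8
  I3 | 3 | 4 | 5 | 10   WAR R3: wait I2 read@9
  I4 | 16 | 17 | 22 | 23   WAW R4: wait I2 write@15
  I5 | 17 | 18 | 23 | 24
  I6 | 24 | 25 | 30 | 31   struct: M0 busy until I4 writes@23
  I7 | 32 | 33 | 38 | 39   struct: M0 busy until I6 writes@31
  I8 | 40 | 41 | 46 | 47   struct: M0 busy until I7 writes@39

cycle = 47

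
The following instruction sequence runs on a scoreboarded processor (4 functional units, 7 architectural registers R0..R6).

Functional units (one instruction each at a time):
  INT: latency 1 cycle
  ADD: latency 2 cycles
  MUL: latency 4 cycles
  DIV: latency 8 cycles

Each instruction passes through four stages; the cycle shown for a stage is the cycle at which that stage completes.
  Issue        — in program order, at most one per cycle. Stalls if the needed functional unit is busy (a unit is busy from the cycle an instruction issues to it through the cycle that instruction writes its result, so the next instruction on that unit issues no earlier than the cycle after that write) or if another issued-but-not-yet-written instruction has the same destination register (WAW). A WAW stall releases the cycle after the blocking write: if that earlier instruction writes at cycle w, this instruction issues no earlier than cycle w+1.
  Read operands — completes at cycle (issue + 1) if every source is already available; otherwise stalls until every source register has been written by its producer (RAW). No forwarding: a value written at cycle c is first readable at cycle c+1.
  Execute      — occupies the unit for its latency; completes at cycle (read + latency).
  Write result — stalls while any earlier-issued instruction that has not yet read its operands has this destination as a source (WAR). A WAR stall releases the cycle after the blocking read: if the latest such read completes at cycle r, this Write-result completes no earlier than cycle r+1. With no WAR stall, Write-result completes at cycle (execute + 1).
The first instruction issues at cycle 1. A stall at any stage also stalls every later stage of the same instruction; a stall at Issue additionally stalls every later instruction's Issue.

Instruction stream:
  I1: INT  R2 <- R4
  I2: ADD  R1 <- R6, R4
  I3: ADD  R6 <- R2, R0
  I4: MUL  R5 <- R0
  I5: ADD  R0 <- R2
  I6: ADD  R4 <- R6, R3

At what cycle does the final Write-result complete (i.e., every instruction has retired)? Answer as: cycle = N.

cycle = 21

[1] issue I1 (INT)
[2] I1 read-ops · issue I2 (ADD)
[3] I1 finished on INT · I2 read-ops
[4] I1→R2
[5] I2 finished on ADD
[6] I2→R1
[7] issue I3 (ADD)
[8] I3 read-ops · issue I4 (MUL)
[9] I4 read-ops
[10] I3 finished on ADD
[11] I3→R6
[12] issue I5 (ADD)
[13] I4 finished on MUL · I5 read-ops
[14] I4→R5
[15] I5 finished on ADD
[16] I5→R0
[17] issue I6 (ADD)
[18] I6 read-ops
[20] I6 finished on ADD
[21] I6→R4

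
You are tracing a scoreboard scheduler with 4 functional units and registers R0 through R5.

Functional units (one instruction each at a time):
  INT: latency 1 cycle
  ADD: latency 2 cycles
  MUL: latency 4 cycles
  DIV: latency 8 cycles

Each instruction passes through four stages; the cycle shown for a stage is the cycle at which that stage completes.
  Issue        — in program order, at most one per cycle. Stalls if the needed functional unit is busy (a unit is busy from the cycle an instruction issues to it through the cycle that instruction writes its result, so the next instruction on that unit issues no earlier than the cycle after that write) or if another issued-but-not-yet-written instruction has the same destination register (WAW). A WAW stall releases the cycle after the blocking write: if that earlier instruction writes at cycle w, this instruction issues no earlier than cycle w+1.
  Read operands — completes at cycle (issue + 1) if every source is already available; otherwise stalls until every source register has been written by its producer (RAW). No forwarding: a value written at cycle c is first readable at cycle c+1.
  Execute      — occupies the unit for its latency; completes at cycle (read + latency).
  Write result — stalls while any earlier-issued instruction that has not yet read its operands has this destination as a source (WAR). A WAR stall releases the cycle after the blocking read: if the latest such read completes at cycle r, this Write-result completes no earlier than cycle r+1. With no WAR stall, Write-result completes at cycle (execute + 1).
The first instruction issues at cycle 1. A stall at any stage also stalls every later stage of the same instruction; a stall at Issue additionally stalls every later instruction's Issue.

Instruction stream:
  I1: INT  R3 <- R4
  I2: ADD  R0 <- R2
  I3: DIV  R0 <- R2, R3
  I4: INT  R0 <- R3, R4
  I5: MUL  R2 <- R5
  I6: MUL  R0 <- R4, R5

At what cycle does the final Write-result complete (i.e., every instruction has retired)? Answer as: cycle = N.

cycle = 32

[1] I1 dispatched to INT
[2] I1 operands ready, I2 dispatched to ADD
[3] I1 complete, I2 operands ready
[4] R3←I1
[5] I2 complete
[6] R0←I2
[7] I3 dispatched to DIV
[8] I3 operands ready
[16] I3 complete
[17] R0←I3
[18] I4 dispatched to INT
[19] I4 operands ready, I5 dispatched to MUL
[20] I4 complete, I5 operands ready
[21] R0←I4
[24] I5 complete
[25] R2←I5
[26] I6 dispatched to MUL
[27] I6 operands ready
[31] I6 complete
[32] R0←I6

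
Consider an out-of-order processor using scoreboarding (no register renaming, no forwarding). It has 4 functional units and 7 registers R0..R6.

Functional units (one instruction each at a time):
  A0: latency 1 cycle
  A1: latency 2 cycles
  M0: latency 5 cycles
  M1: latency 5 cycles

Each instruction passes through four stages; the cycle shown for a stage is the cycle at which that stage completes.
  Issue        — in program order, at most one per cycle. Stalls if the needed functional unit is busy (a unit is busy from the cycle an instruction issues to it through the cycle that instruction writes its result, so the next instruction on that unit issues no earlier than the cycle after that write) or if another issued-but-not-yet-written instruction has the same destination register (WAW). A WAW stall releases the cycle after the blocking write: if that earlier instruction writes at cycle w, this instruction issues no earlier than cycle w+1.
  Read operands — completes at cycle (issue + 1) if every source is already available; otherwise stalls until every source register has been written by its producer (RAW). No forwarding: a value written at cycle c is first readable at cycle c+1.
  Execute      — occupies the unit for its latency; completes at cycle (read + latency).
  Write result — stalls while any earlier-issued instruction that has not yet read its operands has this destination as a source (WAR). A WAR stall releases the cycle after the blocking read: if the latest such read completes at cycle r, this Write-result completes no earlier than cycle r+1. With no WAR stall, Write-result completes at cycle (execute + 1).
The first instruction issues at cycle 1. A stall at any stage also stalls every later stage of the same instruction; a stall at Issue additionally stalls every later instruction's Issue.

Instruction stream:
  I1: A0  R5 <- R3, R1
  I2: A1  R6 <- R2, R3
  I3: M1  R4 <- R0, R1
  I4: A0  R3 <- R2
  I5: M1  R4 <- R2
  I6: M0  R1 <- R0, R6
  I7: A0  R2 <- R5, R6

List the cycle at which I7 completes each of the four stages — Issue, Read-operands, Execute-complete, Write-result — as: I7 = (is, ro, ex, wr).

[1] issue I1 (A0)
[2] I1 read-ops · issue I2 (A1)
[3] I1 finished on A0 · I2 read-ops · issue I3 (M1)
[4] I1→R5 · I3 read-ops
[5] I2 finished on A1 · issue I4 (A0)
[6] I2→R6 · I4 read-ops
[7] I4 finished on A0
[8] I4→R3
[9] I3 finished on M1
[10] I3→R4
[11] issue I5 (M1)
[12] I5 read-ops · issue I6 (M0)
[13] I6 read-ops · issue I7 (A0)
[14] I7 read-ops
[15] I7 finished on A0
[16] I7→R2
[17] I5 finished on M1
[18] I5→R4 · I6 finished on M0
[19] I6→R1

I7 = (13, 14, 15, 16)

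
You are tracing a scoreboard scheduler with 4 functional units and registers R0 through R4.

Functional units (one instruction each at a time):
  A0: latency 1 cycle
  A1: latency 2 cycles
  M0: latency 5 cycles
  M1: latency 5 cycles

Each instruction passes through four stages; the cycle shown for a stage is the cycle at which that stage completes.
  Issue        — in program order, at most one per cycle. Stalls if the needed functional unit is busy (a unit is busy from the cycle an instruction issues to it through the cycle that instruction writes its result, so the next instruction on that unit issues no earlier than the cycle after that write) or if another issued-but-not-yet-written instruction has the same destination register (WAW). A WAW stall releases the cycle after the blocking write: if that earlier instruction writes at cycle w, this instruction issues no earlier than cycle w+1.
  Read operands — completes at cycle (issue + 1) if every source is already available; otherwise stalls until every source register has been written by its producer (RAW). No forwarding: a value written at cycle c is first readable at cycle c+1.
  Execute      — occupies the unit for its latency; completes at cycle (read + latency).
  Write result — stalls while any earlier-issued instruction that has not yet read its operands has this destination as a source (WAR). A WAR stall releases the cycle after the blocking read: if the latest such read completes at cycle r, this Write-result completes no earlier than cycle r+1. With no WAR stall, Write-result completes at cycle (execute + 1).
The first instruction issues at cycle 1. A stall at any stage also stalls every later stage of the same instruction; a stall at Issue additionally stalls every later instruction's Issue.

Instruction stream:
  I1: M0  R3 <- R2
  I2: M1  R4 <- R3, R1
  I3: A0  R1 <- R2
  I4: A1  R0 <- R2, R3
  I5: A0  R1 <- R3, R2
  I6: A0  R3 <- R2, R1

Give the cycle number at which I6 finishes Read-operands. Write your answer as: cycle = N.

cycle = 16

c1: I1 dispatched to M0
c2: I1 operands ready · I2 dispatched to M1
c3: I3 dispatched to A0
c4: I3 operands ready · I4 dispatched to A1
c5: I3 complete
c7: I1 complete
c8: R3←I1
c9: I2 operands ready · I4 operands ready
c10: R1←I3
c11: I4 complete · I5 dispatched to A0
c12: R0←I4 · I5 operands ready
c13: I5 complete
c14: I2 complete · R1←I5
c15: R4←I2 · I6 dispatched to A0
c16: I6 operands ready
c17: I6 complete
c18: R3←I6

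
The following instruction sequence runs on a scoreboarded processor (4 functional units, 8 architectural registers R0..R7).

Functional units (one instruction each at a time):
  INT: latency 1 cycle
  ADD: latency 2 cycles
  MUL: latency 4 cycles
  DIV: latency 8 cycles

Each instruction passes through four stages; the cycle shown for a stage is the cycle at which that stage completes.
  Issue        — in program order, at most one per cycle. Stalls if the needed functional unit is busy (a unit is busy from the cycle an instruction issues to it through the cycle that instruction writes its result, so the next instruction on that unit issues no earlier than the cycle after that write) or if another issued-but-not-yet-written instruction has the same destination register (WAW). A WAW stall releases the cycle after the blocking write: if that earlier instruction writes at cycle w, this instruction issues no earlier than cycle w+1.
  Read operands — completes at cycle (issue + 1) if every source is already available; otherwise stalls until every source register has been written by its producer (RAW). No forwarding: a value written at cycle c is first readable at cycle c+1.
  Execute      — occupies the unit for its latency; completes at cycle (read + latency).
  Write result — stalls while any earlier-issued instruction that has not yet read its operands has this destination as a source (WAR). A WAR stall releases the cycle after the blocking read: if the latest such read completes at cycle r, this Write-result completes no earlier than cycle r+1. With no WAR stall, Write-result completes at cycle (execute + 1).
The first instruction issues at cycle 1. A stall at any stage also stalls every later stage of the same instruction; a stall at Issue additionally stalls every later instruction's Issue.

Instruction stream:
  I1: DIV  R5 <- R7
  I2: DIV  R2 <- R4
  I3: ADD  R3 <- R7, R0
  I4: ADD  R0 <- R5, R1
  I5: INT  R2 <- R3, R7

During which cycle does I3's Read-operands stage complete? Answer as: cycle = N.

c1: I1 issues→DIV
c2: I1 reads
c10: I1 exec-done
c11: I1 writes R5
c12: I2 issues→DIV
c13: I2 reads | I3 issues→ADD
c14: I3 reads
c16: I3 exec-done
c17: I3 writes R3
c18: I4 issues→ADD
c19: I4 reads
c21: I2 exec-done | I4 exec-done
c22: I2 writes R2 | I4 writes R0
c23: I5 issues→INT
c24: I5 reads
c25: I5 exec-done
c26: I5 writes R2

cycle = 14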